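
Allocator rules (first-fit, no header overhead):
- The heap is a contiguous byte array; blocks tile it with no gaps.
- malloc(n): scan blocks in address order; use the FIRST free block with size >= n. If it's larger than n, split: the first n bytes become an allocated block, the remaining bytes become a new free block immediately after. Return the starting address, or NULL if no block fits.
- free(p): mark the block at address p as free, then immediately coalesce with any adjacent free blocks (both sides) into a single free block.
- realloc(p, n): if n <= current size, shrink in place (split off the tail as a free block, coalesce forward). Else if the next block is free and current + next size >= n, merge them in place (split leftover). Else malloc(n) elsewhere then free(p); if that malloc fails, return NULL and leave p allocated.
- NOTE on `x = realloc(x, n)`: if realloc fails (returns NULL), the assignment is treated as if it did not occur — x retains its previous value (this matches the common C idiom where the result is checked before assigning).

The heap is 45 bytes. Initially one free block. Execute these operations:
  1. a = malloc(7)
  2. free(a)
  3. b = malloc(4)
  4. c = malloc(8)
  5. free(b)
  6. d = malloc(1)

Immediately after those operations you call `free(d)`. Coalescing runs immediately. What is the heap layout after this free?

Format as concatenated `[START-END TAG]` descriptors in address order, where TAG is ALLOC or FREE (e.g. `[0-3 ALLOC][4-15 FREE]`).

Answer: [0-3 FREE][4-11 ALLOC][12-44 FREE]

Derivation:
Op 1: a = malloc(7) -> a = 0; heap: [0-6 ALLOC][7-44 FREE]
Op 2: free(a) -> (freed a); heap: [0-44 FREE]
Op 3: b = malloc(4) -> b = 0; heap: [0-3 ALLOC][4-44 FREE]
Op 4: c = malloc(8) -> c = 4; heap: [0-3 ALLOC][4-11 ALLOC][12-44 FREE]
Op 5: free(b) -> (freed b); heap: [0-3 FREE][4-11 ALLOC][12-44 FREE]
Op 6: d = malloc(1) -> d = 0; heap: [0-0 ALLOC][1-3 FREE][4-11 ALLOC][12-44 FREE]
free(d): d = 0 -> block [0-0 ALLOC]; mark free, coalesce with adjacent free neighbors -> [0-3 FREE][4-11 ALLOC][12-44 FREE]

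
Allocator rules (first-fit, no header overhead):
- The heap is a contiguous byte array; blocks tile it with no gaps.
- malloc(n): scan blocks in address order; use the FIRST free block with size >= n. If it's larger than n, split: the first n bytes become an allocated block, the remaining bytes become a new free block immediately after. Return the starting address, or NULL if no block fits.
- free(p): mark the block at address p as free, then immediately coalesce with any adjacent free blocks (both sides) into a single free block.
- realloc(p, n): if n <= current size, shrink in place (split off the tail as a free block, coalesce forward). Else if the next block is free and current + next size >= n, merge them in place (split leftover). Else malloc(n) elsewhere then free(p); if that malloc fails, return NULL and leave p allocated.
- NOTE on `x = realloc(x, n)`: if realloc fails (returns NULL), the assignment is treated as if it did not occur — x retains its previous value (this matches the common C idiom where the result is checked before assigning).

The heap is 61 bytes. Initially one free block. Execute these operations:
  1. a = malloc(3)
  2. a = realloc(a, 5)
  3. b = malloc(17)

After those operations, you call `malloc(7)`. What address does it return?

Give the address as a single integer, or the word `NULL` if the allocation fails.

Answer: 22

Derivation:
Op 1: a = malloc(3) -> a = 0; heap: [0-2 ALLOC][3-60 FREE]
Op 2: a = realloc(a, 5) -> a = 0; heap: [0-4 ALLOC][5-60 FREE]
Op 3: b = malloc(17) -> b = 5; heap: [0-4 ALLOC][5-21 ALLOC][22-60 FREE]
malloc(7): first-fit scan over [0-4 ALLOC][5-21 ALLOC][22-60 FREE] -> 22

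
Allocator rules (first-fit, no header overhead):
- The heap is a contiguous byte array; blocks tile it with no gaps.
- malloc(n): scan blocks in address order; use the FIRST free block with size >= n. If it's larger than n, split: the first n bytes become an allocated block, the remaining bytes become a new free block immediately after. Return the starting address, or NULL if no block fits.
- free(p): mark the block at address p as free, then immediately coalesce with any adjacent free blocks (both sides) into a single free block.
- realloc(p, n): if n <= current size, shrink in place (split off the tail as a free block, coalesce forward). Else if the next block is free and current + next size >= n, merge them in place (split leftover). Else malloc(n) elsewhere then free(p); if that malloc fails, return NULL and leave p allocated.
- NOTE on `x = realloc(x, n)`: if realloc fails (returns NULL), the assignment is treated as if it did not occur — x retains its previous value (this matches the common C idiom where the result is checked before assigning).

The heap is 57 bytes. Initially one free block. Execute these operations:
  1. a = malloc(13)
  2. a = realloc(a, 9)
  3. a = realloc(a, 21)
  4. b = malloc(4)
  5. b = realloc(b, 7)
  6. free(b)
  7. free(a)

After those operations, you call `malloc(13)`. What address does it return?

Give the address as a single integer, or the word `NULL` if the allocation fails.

Op 1: a = malloc(13) -> a = 0; heap: [0-12 ALLOC][13-56 FREE]
Op 2: a = realloc(a, 9) -> a = 0; heap: [0-8 ALLOC][9-56 FREE]
Op 3: a = realloc(a, 21) -> a = 0; heap: [0-20 ALLOC][21-56 FREE]
Op 4: b = malloc(4) -> b = 21; heap: [0-20 ALLOC][21-24 ALLOC][25-56 FREE]
Op 5: b = realloc(b, 7) -> b = 21; heap: [0-20 ALLOC][21-27 ALLOC][28-56 FREE]
Op 6: free(b) -> (freed b); heap: [0-20 ALLOC][21-56 FREE]
Op 7: free(a) -> (freed a); heap: [0-56 FREE]
malloc(13): first-fit scan over [0-56 FREE] -> 0

Answer: 0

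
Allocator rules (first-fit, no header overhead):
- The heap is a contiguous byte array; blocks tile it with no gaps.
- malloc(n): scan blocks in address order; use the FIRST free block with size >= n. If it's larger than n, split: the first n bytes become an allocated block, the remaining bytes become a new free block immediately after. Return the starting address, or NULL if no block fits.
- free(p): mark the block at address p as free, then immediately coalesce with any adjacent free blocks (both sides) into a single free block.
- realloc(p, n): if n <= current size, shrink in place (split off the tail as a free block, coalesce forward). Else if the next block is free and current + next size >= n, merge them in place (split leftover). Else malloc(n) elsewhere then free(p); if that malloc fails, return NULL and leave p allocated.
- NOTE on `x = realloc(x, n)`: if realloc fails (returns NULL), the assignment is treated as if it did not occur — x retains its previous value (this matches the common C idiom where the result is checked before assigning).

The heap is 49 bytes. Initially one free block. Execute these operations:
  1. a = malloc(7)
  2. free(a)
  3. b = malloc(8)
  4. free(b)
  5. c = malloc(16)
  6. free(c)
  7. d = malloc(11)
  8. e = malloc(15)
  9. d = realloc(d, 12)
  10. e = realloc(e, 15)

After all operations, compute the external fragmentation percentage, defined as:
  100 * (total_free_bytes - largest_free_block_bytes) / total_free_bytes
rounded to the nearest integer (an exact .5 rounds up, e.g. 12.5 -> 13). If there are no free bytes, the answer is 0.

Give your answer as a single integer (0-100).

Op 1: a = malloc(7) -> a = 0; heap: [0-6 ALLOC][7-48 FREE]
Op 2: free(a) -> (freed a); heap: [0-48 FREE]
Op 3: b = malloc(8) -> b = 0; heap: [0-7 ALLOC][8-48 FREE]
Op 4: free(b) -> (freed b); heap: [0-48 FREE]
Op 5: c = malloc(16) -> c = 0; heap: [0-15 ALLOC][16-48 FREE]
Op 6: free(c) -> (freed c); heap: [0-48 FREE]
Op 7: d = malloc(11) -> d = 0; heap: [0-10 ALLOC][11-48 FREE]
Op 8: e = malloc(15) -> e = 11; heap: [0-10 ALLOC][11-25 ALLOC][26-48 FREE]
Op 9: d = realloc(d, 12) -> d = 26; heap: [0-10 FREE][11-25 ALLOC][26-37 ALLOC][38-48 FREE]
Op 10: e = realloc(e, 15) -> e = 11; heap: [0-10 FREE][11-25 ALLOC][26-37 ALLOC][38-48 FREE]
Free blocks: [11 11] total_free=22 largest=11 -> 100*(22-11)/22 = 1100/22 = 50

Answer: 50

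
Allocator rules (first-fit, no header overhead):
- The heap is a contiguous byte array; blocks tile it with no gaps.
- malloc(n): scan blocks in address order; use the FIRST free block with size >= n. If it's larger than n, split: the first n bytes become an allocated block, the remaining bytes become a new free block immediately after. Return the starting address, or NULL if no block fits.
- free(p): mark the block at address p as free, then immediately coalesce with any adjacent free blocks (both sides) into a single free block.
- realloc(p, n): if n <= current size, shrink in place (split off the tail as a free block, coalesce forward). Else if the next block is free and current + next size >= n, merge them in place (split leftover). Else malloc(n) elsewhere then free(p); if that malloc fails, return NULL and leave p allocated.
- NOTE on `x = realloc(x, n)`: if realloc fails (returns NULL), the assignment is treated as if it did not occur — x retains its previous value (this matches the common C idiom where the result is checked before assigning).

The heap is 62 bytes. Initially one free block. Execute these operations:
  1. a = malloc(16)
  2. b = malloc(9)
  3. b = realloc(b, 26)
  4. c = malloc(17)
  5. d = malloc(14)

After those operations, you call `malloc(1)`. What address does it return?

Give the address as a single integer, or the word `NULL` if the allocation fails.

Op 1: a = malloc(16) -> a = 0; heap: [0-15 ALLOC][16-61 FREE]
Op 2: b = malloc(9) -> b = 16; heap: [0-15 ALLOC][16-24 ALLOC][25-61 FREE]
Op 3: b = realloc(b, 26) -> b = 16; heap: [0-15 ALLOC][16-41 ALLOC][42-61 FREE]
Op 4: c = malloc(17) -> c = 42; heap: [0-15 ALLOC][16-41 ALLOC][42-58 ALLOC][59-61 FREE]
Op 5: d = malloc(14) -> d = NULL; heap: [0-15 ALLOC][16-41 ALLOC][42-58 ALLOC][59-61 FREE]
malloc(1): first-fit scan over [0-15 ALLOC][16-41 ALLOC][42-58 ALLOC][59-61 FREE] -> 59

Answer: 59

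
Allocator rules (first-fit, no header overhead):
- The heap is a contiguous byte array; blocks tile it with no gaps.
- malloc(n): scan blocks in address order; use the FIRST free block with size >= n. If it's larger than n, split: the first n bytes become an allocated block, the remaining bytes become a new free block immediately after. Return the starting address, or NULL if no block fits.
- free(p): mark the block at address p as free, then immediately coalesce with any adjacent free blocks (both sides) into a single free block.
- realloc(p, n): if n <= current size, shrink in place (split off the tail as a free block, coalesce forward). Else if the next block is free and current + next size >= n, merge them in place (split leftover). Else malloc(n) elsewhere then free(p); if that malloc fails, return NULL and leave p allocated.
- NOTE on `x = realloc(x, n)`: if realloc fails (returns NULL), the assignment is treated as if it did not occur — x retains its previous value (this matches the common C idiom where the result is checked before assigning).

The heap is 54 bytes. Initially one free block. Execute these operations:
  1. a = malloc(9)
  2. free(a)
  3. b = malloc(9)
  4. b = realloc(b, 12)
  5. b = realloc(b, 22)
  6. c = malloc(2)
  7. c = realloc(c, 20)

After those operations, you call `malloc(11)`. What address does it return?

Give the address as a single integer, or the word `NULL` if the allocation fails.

Op 1: a = malloc(9) -> a = 0; heap: [0-8 ALLOC][9-53 FREE]
Op 2: free(a) -> (freed a); heap: [0-53 FREE]
Op 3: b = malloc(9) -> b = 0; heap: [0-8 ALLOC][9-53 FREE]
Op 4: b = realloc(b, 12) -> b = 0; heap: [0-11 ALLOC][12-53 FREE]
Op 5: b = realloc(b, 22) -> b = 0; heap: [0-21 ALLOC][22-53 FREE]
Op 6: c = malloc(2) -> c = 22; heap: [0-21 ALLOC][22-23 ALLOC][24-53 FREE]
Op 7: c = realloc(c, 20) -> c = 22; heap: [0-21 ALLOC][22-41 ALLOC][42-53 FREE]
malloc(11): first-fit scan over [0-21 ALLOC][22-41 ALLOC][42-53 FREE] -> 42

Answer: 42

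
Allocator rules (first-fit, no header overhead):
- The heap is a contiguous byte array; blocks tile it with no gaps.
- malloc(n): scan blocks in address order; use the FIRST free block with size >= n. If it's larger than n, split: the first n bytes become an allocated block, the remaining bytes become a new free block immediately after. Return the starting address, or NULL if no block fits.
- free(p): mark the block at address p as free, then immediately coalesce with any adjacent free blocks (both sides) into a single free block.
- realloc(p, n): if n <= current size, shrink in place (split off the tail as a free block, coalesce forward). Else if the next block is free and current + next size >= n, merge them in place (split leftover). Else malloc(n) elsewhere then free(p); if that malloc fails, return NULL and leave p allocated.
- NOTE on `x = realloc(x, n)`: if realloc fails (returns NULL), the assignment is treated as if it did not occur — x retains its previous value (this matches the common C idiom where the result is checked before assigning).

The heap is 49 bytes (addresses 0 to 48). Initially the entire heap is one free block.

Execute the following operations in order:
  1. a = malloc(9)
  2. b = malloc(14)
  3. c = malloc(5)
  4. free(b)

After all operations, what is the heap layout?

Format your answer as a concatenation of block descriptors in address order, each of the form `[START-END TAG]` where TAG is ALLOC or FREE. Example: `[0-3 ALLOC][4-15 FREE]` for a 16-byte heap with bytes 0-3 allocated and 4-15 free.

Answer: [0-8 ALLOC][9-22 FREE][23-27 ALLOC][28-48 FREE]

Derivation:
Op 1: a = malloc(9) -> a = 0; heap: [0-8 ALLOC][9-48 FREE]
Op 2: b = malloc(14) -> b = 9; heap: [0-8 ALLOC][9-22 ALLOC][23-48 FREE]
Op 3: c = malloc(5) -> c = 23; heap: [0-8 ALLOC][9-22 ALLOC][23-27 ALLOC][28-48 FREE]
Op 4: free(b) -> (freed b); heap: [0-8 ALLOC][9-22 FREE][23-27 ALLOC][28-48 FREE]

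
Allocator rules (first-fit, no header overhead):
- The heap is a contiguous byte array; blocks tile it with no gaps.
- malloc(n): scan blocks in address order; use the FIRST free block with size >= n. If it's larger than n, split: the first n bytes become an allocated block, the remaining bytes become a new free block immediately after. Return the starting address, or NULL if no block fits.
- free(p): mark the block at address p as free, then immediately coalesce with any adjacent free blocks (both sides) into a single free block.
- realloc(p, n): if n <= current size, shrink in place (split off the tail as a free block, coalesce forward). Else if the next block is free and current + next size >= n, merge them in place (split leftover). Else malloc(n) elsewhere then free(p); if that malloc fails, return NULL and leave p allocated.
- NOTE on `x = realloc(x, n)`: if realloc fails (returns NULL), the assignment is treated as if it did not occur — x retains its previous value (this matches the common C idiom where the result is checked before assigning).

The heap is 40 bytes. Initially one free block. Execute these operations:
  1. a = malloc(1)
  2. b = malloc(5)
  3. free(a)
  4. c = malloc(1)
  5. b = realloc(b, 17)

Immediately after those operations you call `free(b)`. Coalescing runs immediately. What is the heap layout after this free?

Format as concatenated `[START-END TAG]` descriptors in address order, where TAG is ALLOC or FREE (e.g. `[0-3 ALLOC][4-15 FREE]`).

Op 1: a = malloc(1) -> a = 0; heap: [0-0 ALLOC][1-39 FREE]
Op 2: b = malloc(5) -> b = 1; heap: [0-0 ALLOC][1-5 ALLOC][6-39 FREE]
Op 3: free(a) -> (freed a); heap: [0-0 FREE][1-5 ALLOC][6-39 FREE]
Op 4: c = malloc(1) -> c = 0; heap: [0-0 ALLOC][1-5 ALLOC][6-39 FREE]
Op 5: b = realloc(b, 17) -> b = 1; heap: [0-0 ALLOC][1-17 ALLOC][18-39 FREE]
free(b): b = 1 -> block [1-17 ALLOC]; mark free, coalesce with adjacent free neighbors -> [0-0 ALLOC][1-39 FREE]

Answer: [0-0 ALLOC][1-39 FREE]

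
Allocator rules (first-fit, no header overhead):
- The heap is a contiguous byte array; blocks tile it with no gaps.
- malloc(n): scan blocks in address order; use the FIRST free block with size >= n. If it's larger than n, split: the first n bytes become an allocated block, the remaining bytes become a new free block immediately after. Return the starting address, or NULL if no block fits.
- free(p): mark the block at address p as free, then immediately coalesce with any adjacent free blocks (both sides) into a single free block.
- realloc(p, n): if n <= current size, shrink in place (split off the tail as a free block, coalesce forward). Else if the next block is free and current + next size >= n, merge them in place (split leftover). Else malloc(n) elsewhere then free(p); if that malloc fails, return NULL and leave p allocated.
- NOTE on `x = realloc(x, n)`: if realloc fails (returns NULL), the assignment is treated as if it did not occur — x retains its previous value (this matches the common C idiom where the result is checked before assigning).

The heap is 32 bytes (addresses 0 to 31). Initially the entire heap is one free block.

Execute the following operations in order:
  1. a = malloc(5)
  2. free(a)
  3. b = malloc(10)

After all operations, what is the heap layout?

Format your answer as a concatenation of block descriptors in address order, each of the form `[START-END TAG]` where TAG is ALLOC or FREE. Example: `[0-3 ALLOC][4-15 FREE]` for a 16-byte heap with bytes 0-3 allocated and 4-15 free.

Answer: [0-9 ALLOC][10-31 FREE]

Derivation:
Op 1: a = malloc(5) -> a = 0; heap: [0-4 ALLOC][5-31 FREE]
Op 2: free(a) -> (freed a); heap: [0-31 FREE]
Op 3: b = malloc(10) -> b = 0; heap: [0-9 ALLOC][10-31 FREE]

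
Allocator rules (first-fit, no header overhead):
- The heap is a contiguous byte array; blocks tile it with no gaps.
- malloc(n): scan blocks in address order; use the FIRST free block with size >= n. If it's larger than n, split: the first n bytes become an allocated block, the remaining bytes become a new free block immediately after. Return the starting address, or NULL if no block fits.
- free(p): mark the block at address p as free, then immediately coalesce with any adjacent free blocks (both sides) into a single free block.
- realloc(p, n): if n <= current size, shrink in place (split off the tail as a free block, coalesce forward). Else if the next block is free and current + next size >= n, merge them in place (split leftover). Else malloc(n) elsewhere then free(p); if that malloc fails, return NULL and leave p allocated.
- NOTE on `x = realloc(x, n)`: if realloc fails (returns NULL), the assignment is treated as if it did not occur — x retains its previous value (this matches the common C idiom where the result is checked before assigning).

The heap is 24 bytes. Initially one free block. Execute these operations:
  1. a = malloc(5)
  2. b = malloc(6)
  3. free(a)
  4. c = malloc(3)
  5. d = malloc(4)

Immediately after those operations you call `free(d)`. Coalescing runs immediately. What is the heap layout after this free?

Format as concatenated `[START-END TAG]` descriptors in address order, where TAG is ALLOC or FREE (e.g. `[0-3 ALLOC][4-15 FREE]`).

Op 1: a = malloc(5) -> a = 0; heap: [0-4 ALLOC][5-23 FREE]
Op 2: b = malloc(6) -> b = 5; heap: [0-4 ALLOC][5-10 ALLOC][11-23 FREE]
Op 3: free(a) -> (freed a); heap: [0-4 FREE][5-10 ALLOC][11-23 FREE]
Op 4: c = malloc(3) -> c = 0; heap: [0-2 ALLOC][3-4 FREE][5-10 ALLOC][11-23 FREE]
Op 5: d = malloc(4) -> d = 11; heap: [0-2 ALLOC][3-4 FREE][5-10 ALLOC][11-14 ALLOC][15-23 FREE]
free(d): d = 11 -> block [11-14 ALLOC]; mark free, coalesce with adjacent free neighbors -> [0-2 ALLOC][3-4 FREE][5-10 ALLOC][11-23 FREE]

Answer: [0-2 ALLOC][3-4 FREE][5-10 ALLOC][11-23 FREE]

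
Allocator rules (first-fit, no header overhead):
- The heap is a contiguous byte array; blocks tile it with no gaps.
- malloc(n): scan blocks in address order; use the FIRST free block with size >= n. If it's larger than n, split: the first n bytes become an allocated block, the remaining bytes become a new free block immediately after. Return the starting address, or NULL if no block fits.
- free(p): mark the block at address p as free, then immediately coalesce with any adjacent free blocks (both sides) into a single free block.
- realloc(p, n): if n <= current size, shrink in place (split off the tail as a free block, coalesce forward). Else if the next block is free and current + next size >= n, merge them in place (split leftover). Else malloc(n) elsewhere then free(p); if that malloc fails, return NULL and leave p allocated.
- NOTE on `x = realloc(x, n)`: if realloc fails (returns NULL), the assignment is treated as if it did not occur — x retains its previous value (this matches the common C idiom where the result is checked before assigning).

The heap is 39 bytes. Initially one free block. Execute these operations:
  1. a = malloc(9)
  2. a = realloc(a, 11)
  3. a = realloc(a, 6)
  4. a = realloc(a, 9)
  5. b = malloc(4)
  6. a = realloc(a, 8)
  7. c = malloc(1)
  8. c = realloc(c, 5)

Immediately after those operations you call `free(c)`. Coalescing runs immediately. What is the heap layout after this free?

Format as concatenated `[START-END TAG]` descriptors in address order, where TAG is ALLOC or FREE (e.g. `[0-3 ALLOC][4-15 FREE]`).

Answer: [0-7 ALLOC][8-8 FREE][9-12 ALLOC][13-38 FREE]

Derivation:
Op 1: a = malloc(9) -> a = 0; heap: [0-8 ALLOC][9-38 FREE]
Op 2: a = realloc(a, 11) -> a = 0; heap: [0-10 ALLOC][11-38 FREE]
Op 3: a = realloc(a, 6) -> a = 0; heap: [0-5 ALLOC][6-38 FREE]
Op 4: a = realloc(a, 9) -> a = 0; heap: [0-8 ALLOC][9-38 FREE]
Op 5: b = malloc(4) -> b = 9; heap: [0-8 ALLOC][9-12 ALLOC][13-38 FREE]
Op 6: a = realloc(a, 8) -> a = 0; heap: [0-7 ALLOC][8-8 FREE][9-12 ALLOC][13-38 FREE]
Op 7: c = malloc(1) -> c = 8; heap: [0-7 ALLOC][8-8 ALLOC][9-12 ALLOC][13-38 FREE]
Op 8: c = realloc(c, 5) -> c = 13; heap: [0-7 ALLOC][8-8 FREE][9-12 ALLOC][13-17 ALLOC][18-38 FREE]
free(c): c = 13 -> block [13-17 ALLOC]; mark free, coalesce with adjacent free neighbors -> [0-7 ALLOC][8-8 FREE][9-12 ALLOC][13-38 FREE]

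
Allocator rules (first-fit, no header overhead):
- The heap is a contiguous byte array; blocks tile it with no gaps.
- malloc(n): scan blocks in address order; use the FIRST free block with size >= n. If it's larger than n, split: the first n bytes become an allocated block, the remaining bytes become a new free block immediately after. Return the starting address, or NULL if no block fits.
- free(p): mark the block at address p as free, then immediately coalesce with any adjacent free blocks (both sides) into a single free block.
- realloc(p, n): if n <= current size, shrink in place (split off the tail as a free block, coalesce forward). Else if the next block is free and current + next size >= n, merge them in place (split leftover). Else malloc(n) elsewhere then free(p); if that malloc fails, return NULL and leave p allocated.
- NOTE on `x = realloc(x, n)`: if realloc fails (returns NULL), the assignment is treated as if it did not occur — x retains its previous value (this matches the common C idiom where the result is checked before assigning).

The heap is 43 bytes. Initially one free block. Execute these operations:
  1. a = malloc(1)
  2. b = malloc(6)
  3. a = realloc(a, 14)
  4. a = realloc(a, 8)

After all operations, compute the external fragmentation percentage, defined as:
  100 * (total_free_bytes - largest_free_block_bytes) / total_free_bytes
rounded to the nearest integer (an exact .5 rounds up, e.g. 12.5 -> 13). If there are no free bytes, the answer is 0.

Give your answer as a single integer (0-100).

Op 1: a = malloc(1) -> a = 0; heap: [0-0 ALLOC][1-42 FREE]
Op 2: b = malloc(6) -> b = 1; heap: [0-0 ALLOC][1-6 ALLOC][7-42 FREE]
Op 3: a = realloc(a, 14) -> a = 7; heap: [0-0 FREE][1-6 ALLOC][7-20 ALLOC][21-42 FREE]
Op 4: a = realloc(a, 8) -> a = 7; heap: [0-0 FREE][1-6 ALLOC][7-14 ALLOC][15-42 FREE]
Free blocks: [1 28] total_free=29 largest=28 -> 100*(29-28)/29 = 100/29 ≈ 3.448 -> rounds to 3

Answer: 3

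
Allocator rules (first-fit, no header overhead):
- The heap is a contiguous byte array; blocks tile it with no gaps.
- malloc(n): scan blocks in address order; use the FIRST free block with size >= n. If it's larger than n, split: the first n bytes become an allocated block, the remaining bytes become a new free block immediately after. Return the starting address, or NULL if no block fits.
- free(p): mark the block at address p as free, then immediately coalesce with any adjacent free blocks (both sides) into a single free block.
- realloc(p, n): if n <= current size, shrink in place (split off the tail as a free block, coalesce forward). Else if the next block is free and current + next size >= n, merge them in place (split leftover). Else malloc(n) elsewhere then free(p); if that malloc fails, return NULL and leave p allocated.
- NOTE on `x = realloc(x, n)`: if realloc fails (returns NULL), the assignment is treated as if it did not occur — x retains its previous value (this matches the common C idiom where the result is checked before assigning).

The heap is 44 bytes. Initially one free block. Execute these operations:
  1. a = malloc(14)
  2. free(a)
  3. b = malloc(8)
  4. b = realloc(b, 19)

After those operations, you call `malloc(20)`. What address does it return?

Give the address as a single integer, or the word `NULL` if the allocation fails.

Answer: 19

Derivation:
Op 1: a = malloc(14) -> a = 0; heap: [0-13 ALLOC][14-43 FREE]
Op 2: free(a) -> (freed a); heap: [0-43 FREE]
Op 3: b = malloc(8) -> b = 0; heap: [0-7 ALLOC][8-43 FREE]
Op 4: b = realloc(b, 19) -> b = 0; heap: [0-18 ALLOC][19-43 FREE]
malloc(20): first-fit scan over [0-18 ALLOC][19-43 FREE] -> 19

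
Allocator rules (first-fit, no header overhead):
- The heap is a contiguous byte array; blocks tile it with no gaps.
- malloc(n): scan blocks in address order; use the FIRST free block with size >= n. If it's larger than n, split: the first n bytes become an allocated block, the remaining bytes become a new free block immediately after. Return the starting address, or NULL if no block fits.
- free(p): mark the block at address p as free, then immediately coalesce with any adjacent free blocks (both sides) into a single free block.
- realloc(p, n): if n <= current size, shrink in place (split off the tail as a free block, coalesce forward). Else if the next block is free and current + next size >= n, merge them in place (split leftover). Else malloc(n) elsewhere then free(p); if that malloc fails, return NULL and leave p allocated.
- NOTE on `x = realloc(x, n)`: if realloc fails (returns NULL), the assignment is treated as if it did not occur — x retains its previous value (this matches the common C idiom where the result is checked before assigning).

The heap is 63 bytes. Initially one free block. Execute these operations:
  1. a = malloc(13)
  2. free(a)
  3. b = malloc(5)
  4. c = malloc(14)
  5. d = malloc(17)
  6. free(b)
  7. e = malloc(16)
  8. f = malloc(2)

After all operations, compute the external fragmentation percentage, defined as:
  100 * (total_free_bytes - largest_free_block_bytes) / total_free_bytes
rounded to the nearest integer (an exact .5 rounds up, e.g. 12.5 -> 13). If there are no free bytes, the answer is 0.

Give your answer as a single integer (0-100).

Answer: 21

Derivation:
Op 1: a = malloc(13) -> a = 0; heap: [0-12 ALLOC][13-62 FREE]
Op 2: free(a) -> (freed a); heap: [0-62 FREE]
Op 3: b = malloc(5) -> b = 0; heap: [0-4 ALLOC][5-62 FREE]
Op 4: c = malloc(14) -> c = 5; heap: [0-4 ALLOC][5-18 ALLOC][19-62 FREE]
Op 5: d = malloc(17) -> d = 19; heap: [0-4 ALLOC][5-18 ALLOC][19-35 ALLOC][36-62 FREE]
Op 6: free(b) -> (freed b); heap: [0-4 FREE][5-18 ALLOC][19-35 ALLOC][36-62 FREE]
Op 7: e = malloc(16) -> e = 36; heap: [0-4 FREE][5-18 ALLOC][19-35 ALLOC][36-51 ALLOC][52-62 FREE]
Op 8: f = malloc(2) -> f = 0; heap: [0-1 ALLOC][2-4 FREE][5-18 ALLOC][19-35 ALLOC][36-51 ALLOC][52-62 FREE]
Free blocks: [3 11] total_free=14 largest=11 -> 100*(14-11)/14 = 300/14 ≈ 21.429 -> rounds to 21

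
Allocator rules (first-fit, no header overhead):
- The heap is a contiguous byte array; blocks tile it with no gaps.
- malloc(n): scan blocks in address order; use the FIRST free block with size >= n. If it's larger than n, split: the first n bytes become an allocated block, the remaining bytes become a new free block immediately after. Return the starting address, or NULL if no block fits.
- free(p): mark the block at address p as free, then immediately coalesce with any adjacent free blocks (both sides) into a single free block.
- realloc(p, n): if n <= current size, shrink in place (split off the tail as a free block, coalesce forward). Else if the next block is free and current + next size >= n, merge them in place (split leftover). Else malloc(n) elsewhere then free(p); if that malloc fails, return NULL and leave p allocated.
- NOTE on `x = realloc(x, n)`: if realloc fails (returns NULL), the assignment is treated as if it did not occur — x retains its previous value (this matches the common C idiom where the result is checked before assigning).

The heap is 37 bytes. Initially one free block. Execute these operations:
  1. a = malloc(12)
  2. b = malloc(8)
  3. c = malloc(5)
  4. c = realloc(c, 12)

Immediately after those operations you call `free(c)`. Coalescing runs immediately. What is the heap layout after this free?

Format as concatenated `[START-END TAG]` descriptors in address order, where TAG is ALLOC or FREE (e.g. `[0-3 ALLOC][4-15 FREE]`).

Op 1: a = malloc(12) -> a = 0; heap: [0-11 ALLOC][12-36 FREE]
Op 2: b = malloc(8) -> b = 12; heap: [0-11 ALLOC][12-19 ALLOC][20-36 FREE]
Op 3: c = malloc(5) -> c = 20; heap: [0-11 ALLOC][12-19 ALLOC][20-24 ALLOC][25-36 FREE]
Op 4: c = realloc(c, 12) -> c = 20; heap: [0-11 ALLOC][12-19 ALLOC][20-31 ALLOC][32-36 FREE]
free(c): c = 20 -> block [20-31 ALLOC]; mark free, coalesce with adjacent free neighbors -> [0-11 ALLOC][12-19 ALLOC][20-36 FREE]

Answer: [0-11 ALLOC][12-19 ALLOC][20-36 FREE]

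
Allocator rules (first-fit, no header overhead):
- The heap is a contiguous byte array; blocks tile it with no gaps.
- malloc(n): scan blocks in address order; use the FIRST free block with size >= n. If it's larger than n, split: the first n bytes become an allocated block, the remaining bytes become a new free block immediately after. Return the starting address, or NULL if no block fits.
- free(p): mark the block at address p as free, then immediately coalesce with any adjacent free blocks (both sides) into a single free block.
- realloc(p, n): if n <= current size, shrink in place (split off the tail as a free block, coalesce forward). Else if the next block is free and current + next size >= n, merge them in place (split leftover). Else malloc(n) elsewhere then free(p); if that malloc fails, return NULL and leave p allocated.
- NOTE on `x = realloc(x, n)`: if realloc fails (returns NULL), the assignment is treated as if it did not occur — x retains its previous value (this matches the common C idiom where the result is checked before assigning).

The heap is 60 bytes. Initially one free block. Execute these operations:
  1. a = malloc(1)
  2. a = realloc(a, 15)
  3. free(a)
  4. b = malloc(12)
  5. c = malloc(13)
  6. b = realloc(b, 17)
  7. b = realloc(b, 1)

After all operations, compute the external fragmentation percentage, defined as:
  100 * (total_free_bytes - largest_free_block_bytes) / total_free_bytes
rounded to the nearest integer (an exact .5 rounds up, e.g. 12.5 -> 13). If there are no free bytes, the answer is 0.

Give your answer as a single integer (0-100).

Op 1: a = malloc(1) -> a = 0; heap: [0-0 ALLOC][1-59 FREE]
Op 2: a = realloc(a, 15) -> a = 0; heap: [0-14 ALLOC][15-59 FREE]
Op 3: free(a) -> (freed a); heap: [0-59 FREE]
Op 4: b = malloc(12) -> b = 0; heap: [0-11 ALLOC][12-59 FREE]
Op 5: c = malloc(13) -> c = 12; heap: [0-11 ALLOC][12-24 ALLOC][25-59 FREE]
Op 6: b = realloc(b, 17) -> b = 25; heap: [0-11 FREE][12-24 ALLOC][25-41 ALLOC][42-59 FREE]
Op 7: b = realloc(b, 1) -> b = 25; heap: [0-11 FREE][12-24 ALLOC][25-25 ALLOC][26-59 FREE]
Free blocks: [12 34] total_free=46 largest=34 -> 100*(46-34)/46 = 1200/46 ≈ 26.087 -> rounds to 26

Answer: 26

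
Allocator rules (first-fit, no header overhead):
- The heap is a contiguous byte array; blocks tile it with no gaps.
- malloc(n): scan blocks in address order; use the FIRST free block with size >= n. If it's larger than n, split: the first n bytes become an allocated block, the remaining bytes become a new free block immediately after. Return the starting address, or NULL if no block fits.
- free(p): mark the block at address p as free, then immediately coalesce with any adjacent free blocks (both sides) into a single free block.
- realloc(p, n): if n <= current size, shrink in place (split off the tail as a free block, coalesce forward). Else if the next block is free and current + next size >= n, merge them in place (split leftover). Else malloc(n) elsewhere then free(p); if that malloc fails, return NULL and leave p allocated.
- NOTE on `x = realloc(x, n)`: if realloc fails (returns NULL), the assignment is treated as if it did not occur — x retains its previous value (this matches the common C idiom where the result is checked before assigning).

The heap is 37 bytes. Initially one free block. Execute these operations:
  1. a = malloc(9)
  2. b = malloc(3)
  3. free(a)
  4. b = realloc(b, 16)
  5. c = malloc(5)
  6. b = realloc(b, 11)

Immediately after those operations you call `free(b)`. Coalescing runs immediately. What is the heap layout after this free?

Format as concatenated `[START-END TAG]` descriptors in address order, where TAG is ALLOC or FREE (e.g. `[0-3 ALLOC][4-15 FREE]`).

Op 1: a = malloc(9) -> a = 0; heap: [0-8 ALLOC][9-36 FREE]
Op 2: b = malloc(3) -> b = 9; heap: [0-8 ALLOC][9-11 ALLOC][12-36 FREE]
Op 3: free(a) -> (freed a); heap: [0-8 FREE][9-11 ALLOC][12-36 FREE]
Op 4: b = realloc(b, 16) -> b = 9; heap: [0-8 FREE][9-24 ALLOC][25-36 FREE]
Op 5: c = malloc(5) -> c = 0; heap: [0-4 ALLOC][5-8 FREE][9-24 ALLOC][25-36 FREE]
Op 6: b = realloc(b, 11) -> b = 9; heap: [0-4 ALLOC][5-8 FREE][9-19 ALLOC][20-36 FREE]
free(b): b = 9 -> block [9-19 ALLOC]; mark free, coalesce with adjacent free neighbors -> [0-4 ALLOC][5-36 FREE]

Answer: [0-4 ALLOC][5-36 FREE]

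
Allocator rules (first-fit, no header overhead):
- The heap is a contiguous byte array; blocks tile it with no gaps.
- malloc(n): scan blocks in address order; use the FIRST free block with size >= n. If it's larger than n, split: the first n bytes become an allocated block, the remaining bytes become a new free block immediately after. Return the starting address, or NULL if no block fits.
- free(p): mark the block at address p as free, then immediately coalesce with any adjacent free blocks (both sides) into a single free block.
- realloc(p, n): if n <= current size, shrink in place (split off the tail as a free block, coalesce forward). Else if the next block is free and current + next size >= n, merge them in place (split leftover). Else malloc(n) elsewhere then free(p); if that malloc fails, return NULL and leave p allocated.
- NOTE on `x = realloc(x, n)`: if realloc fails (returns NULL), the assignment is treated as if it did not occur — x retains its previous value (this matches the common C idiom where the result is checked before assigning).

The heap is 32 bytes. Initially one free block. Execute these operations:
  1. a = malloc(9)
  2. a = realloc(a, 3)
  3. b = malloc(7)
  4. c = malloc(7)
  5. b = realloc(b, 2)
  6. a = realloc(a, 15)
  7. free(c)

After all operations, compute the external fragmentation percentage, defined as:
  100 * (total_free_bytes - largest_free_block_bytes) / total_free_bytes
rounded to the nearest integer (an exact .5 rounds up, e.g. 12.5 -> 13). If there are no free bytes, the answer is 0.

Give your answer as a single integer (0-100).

Answer: 20

Derivation:
Op 1: a = malloc(9) -> a = 0; heap: [0-8 ALLOC][9-31 FREE]
Op 2: a = realloc(a, 3) -> a = 0; heap: [0-2 ALLOC][3-31 FREE]
Op 3: b = malloc(7) -> b = 3; heap: [0-2 ALLOC][3-9 ALLOC][10-31 FREE]
Op 4: c = malloc(7) -> c = 10; heap: [0-2 ALLOC][3-9 ALLOC][10-16 ALLOC][17-31 FREE]
Op 5: b = realloc(b, 2) -> b = 3; heap: [0-2 ALLOC][3-4 ALLOC][5-9 FREE][10-16 ALLOC][17-31 FREE]
Op 6: a = realloc(a, 15) -> a = 17; heap: [0-2 FREE][3-4 ALLOC][5-9 FREE][10-16 ALLOC][17-31 ALLOC]
Op 7: free(c) -> (freed c); heap: [0-2 FREE][3-4 ALLOC][5-16 FREE][17-31 ALLOC]
Free blocks: [3 12] total_free=15 largest=12 -> 100*(15-12)/15 = 300/15 = 20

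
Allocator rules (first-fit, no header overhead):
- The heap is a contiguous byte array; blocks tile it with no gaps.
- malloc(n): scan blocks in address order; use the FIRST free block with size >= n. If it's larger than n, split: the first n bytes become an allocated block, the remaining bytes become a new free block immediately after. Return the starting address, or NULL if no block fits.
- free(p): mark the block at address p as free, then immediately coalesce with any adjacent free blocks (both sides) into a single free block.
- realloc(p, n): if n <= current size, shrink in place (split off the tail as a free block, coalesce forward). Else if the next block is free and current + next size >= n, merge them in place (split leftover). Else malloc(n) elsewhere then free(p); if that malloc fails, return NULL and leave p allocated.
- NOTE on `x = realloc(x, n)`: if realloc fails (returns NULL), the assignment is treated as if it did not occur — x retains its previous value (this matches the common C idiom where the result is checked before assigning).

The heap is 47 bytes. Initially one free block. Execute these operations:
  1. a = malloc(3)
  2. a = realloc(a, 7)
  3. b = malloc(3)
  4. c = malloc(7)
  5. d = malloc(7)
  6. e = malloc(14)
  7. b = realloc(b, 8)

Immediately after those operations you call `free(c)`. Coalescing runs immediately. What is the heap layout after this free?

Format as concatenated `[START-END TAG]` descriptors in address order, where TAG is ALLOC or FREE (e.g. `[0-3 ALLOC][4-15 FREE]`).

Answer: [0-6 ALLOC][7-16 FREE][17-23 ALLOC][24-37 ALLOC][38-45 ALLOC][46-46 FREE]

Derivation:
Op 1: a = malloc(3) -> a = 0; heap: [0-2 ALLOC][3-46 FREE]
Op 2: a = realloc(a, 7) -> a = 0; heap: [0-6 ALLOC][7-46 FREE]
Op 3: b = malloc(3) -> b = 7; heap: [0-6 ALLOC][7-9 ALLOC][10-46 FREE]
Op 4: c = malloc(7) -> c = 10; heap: [0-6 ALLOC][7-9 ALLOC][10-16 ALLOC][17-46 FREE]
Op 5: d = malloc(7) -> d = 17; heap: [0-6 ALLOC][7-9 ALLOC][10-16 ALLOC][17-23 ALLOC][24-46 FREE]
Op 6: e = malloc(14) -> e = 24; heap: [0-6 ALLOC][7-9 ALLOC][10-16 ALLOC][17-23 ALLOC][24-37 ALLOC][38-46 FREE]
Op 7: b = realloc(b, 8) -> b = 38; heap: [0-6 ALLOC][7-9 FREE][10-16 ALLOC][17-23 ALLOC][24-37 ALLOC][38-45 ALLOC][46-46 FREE]
free(c): c = 10 -> block [10-16 ALLOC]; mark free, coalesce with adjacent free neighbors -> [0-6 ALLOC][7-16 FREE][17-23 ALLOC][24-37 ALLOC][38-45 ALLOC][46-46 FREE]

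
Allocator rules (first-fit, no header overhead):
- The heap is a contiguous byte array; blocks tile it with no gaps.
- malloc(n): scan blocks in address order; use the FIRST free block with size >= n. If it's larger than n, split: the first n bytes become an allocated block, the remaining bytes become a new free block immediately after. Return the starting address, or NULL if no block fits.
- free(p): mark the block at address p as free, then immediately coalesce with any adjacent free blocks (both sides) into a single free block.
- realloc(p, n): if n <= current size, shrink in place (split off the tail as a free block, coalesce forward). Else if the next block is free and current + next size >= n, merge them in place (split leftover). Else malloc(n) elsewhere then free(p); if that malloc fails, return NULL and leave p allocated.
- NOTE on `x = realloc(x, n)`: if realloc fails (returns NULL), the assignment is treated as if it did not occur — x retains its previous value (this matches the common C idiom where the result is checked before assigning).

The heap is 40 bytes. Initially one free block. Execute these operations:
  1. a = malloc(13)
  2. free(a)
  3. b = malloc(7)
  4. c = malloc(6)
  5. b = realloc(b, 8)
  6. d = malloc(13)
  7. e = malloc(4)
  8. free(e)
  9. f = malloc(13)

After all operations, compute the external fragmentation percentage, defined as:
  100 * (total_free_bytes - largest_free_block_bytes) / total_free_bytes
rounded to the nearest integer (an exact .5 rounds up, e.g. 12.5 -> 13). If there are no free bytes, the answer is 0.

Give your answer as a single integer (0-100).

Op 1: a = malloc(13) -> a = 0; heap: [0-12 ALLOC][13-39 FREE]
Op 2: free(a) -> (freed a); heap: [0-39 FREE]
Op 3: b = malloc(7) -> b = 0; heap: [0-6 ALLOC][7-39 FREE]
Op 4: c = malloc(6) -> c = 7; heap: [0-6 ALLOC][7-12 ALLOC][13-39 FREE]
Op 5: b = realloc(b, 8) -> b = 13; heap: [0-6 FREE][7-12 ALLOC][13-20 ALLOC][21-39 FREE]
Op 6: d = malloc(13) -> d = 21; heap: [0-6 FREE][7-12 ALLOC][13-20 ALLOC][21-33 ALLOC][34-39 FREE]
Op 7: e = malloc(4) -> e = 0; heap: [0-3 ALLOC][4-6 FREE][7-12 ALLOC][13-20 ALLOC][21-33 ALLOC][34-39 FREE]
Op 8: free(e) -> (freed e); heap: [0-6 FREE][7-12 ALLOC][13-20 ALLOC][21-33 ALLOC][34-39 FREE]
Op 9: f = malloc(13) -> f = NULL; heap: [0-6 FREE][7-12 ALLOC][13-20 ALLOC][21-33 ALLOC][34-39 FREE]
Free blocks: [7 6] total_free=13 largest=7 -> 100*(13-7)/13 = 600/13 ≈ 46.154 -> rounds to 46

Answer: 46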